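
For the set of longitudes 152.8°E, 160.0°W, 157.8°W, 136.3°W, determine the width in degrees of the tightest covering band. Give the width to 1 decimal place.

70.9°

Sort the longitudes: -160.0°, -157.8°, -136.3°, +152.8°.
Eastward gaps between consecutive values (wrapping around): 2.2°, 21.5°, 289.1°, 47.2°.
Largest gap = 289.1° ⇒ minimal covering band is its complement: 360° − 289.1° = 70.9°.
Band runs from +152.8° eastward to -136.3°, crossing the antimeridian.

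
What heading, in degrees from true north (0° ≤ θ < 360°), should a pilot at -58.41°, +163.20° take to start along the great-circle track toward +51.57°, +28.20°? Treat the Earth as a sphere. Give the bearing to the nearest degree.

275°

Δλ = 28.20 − 163.20 = -135.00°.
θ = atan2( sin Δλ · cos φ₂ , cos φ₁ · sin φ₂ − sin φ₁ · cos φ₂ · cos Δλ )
  = atan2(-0.43951, 0.03598) = -85.320° → normalised to [0°, 360°): 274.680°.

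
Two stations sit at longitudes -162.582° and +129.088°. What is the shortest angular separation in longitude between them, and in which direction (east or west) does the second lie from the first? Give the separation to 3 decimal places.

68.330° west

Raw difference: 129.088 − -162.582 = 291.67°.
Normalise into (−180°, 180°]: 291.67° − 360° = -68.33°.
Negative ⇒ the second point lies to the west; separation 68.330°.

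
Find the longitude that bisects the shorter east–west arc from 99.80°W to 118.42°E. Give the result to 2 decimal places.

Signed shortest Δλ from -99.80° to +118.42° is -141.78°.
Midpoint longitude = -99.80° + (-141.78°)/2 = -99.80° − 70.89° = -170.69°.
(The naïve average (-99.80 + +118.42)/2 = 9.31° is on the wrong side of the globe.)

170.69°W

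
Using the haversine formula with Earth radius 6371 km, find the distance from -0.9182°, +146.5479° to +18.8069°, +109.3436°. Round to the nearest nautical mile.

Δλ = 109.3436 − 146.5479 = -37.2043°.
Δφ = 18.8069 − -0.9182 = 19.7251°.
a = sin²(Δφ/2) + cos φ₁ · cos φ₂ · sin²(Δλ/2) = 0.125651.
c = 2·atan2(√a, √(1−a)) = 0.72470 rad → d = 6371·c ≈ 4617.07 km ≈ 2493.02 nmi.

2493 nmi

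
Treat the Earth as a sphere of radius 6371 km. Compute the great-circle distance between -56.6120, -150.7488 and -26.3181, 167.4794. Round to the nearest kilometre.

Δλ = 167.4794 − -150.7488 = 318.2282°; wrapped into (−180°, 180°]: -41.7718°.
Δφ = -26.3181 − -56.6120 = 30.2939°.
a = sin²(Δφ/2) + cos φ₁ · cos φ₂ · sin²(Δλ/2) = 0.130968.
c = 2·atan2(√a, √(1−a)) = 0.74060 rad → d = 6371·c ≈ 4718.37 km.

4718 km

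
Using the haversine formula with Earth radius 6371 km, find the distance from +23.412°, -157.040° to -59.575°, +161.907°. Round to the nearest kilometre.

Δλ = 161.907 − -157.040 = 318.947°; wrapped into (−180°, 180°]: -41.053°.
Δφ = -59.575 − 23.412 = -82.987°.
a = sin²(Δφ/2) + cos φ₁ · cos φ₂ · sin²(Δλ/2) = 0.496089.
c = 2·atan2(√a, √(1−a)) = 1.56297 rad → d = 6371·c ≈ 9957.71 km.

9958 km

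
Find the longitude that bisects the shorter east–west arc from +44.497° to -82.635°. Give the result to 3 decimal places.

Signed shortest Δλ from +44.497° to -82.635° is -127.132°.
Midpoint longitude = +44.497° + (-127.132°)/2 = +44.497° − 63.566° = -19.069°.

-19.069°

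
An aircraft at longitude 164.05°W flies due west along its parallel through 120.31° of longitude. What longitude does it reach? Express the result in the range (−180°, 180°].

75.64°E

Start at -164.05°; shift −120.31° → -284.36°.
-284.36° lies outside (−180°, 180°]; add 360° → +75.64°.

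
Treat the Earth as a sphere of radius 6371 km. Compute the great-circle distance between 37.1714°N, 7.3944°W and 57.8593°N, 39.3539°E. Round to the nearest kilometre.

4078 km

Δλ = 39.3539 − -7.3944 = 46.7483°.
Δφ = 57.8593 − 37.1714 = 20.6879°.
a = sin²(Δφ/2) + cos φ₁ · cos φ₂ · sin²(Δλ/2) = 0.098964.
c = 2·atan2(√a, √(1−a)) = 0.64004 rad → d = 6371·c ≈ 4077.69 km.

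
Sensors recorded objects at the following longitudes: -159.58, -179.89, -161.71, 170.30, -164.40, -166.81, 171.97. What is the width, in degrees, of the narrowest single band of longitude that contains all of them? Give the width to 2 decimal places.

Sort the longitudes: -179.89°, -166.81°, -164.40°, -161.71°, -159.58°, +170.30°, +171.97°.
Eastward gaps between consecutive values (wrapping around): 13.08°, 2.41°, 2.69°, 2.13°, 329.88°, 1.67°, 8.14°.
Largest gap = 329.88° ⇒ minimal covering band is its complement: 360° − 329.88° = 30.12°.
Band runs from +170.30° eastward to -159.58°, crossing the antimeridian.

30.12°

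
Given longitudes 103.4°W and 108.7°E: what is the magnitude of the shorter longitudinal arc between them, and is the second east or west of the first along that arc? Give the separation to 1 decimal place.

Raw difference: 108.7 − -103.4 = 212.1°.
Normalise into (−180°, 180°]: 212.1° − 360° = -147.9°.
Negative ⇒ the second point lies to the west; separation 147.9°.

147.9° west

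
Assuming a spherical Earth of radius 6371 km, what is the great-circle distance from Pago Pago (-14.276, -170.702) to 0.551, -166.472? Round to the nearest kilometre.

Δλ = -166.472 − -170.702 = 4.230°.
Δφ = 0.551 − -14.276 = 14.827°.
a = sin²(Δφ/2) + cos φ₁ · cos φ₂ · sin²(Δλ/2) = 0.017968.
c = 2·atan2(√a, √(1−a)) = 0.26890 rad → d = 6371·c ≈ 1713.18 km.

1713 km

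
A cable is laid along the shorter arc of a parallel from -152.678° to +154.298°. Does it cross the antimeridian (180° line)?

Yes

Naïve |154.298 − -152.678| = 306.976° > 180°, so the shorter arc goes the other way round — across 180°.
Signed shortest Δλ = ((154.298 − -152.678 + 180) mod 360) − 180 = -53.024°.
Going west by 53.024° from -152.678° passes through 180° before reaching +154.298°.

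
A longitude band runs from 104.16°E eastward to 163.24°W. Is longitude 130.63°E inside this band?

Band width going east from +104.16° to -163.24°: ((-163.24 − 104.16) mod 360) = 92.60°.
Offset of +130.63° east of the west edge: ((130.63 − 104.16) mod 360) = 26.47°.
26.47° ≤ 92.60° ⇒ inside.

Yes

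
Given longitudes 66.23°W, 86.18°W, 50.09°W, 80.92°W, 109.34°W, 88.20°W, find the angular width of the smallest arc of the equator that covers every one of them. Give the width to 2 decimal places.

Sort the longitudes: -109.34°, -88.20°, -86.18°, -80.92°, -66.23°, -50.09°.
Eastward gaps between consecutive values (wrapping around): 21.14°, 2.02°, 5.26°, 14.69°, 16.14°, 300.75°.
Largest gap = 300.75° ⇒ minimal covering band is its complement: 360° − 300.75° = 59.25°.
Band runs from -109.34° eastward to -50.09°.

59.25°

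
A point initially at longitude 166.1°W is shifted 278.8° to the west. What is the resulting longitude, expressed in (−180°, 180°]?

Start at -166.1°; shift −278.8° → -444.9°.
-444.9° lies outside (−180°, 180°]; add 360° → -84.9°.

84.9°W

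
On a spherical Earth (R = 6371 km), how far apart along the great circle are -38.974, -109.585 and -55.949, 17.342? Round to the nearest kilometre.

8335 km

Δλ = 17.342 − -109.585 = 126.927°.
Δφ = -55.949 − -38.974 = -16.975°.
a = sin²(Δφ/2) + cos φ₁ · cos φ₂ · sin²(Δλ/2) = 0.370203.
c = 2·atan2(√a, √(1−a)) = 1.30820 rad → d = 6371·c ≈ 8334.51 km.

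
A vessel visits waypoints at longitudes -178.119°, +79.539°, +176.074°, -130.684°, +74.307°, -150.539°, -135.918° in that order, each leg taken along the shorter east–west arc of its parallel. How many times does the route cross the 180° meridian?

Leg 1: -178.119° → +79.539°, shortest Δλ = -102.342° (west) — crosses 180°.
Leg 2: +79.539° → +176.074°, shortest Δλ = 96.535° (east) — does not cross 180°.
Leg 3: +176.074° → -130.684°, shortest Δλ = 53.242° (east) — crosses 180°.
Leg 4: -130.684° → +74.307°, shortest Δλ = -155.009° (west) — crosses 180°.
Leg 5: +74.307° → -150.539°, shortest Δλ = 135.154° (east) — crosses 180°.
Leg 6: -150.539° → -135.918°, shortest Δλ = 14.621° (east) — does not cross 180°.
Total crossings: 4.

4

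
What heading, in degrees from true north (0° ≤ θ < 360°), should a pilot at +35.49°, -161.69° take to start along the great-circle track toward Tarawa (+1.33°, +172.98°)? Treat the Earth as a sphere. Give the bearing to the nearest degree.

Δλ = 172.98 − -161.69 = 334.67°; wrapped into (−180°, 180°]: -25.33°.
θ = atan2( sin Δλ · cos φ₂ , cos φ₁ · sin φ₂ − sin φ₁ · cos φ₂ · cos Δλ )
  = atan2(-0.42772, -0.50570) = -139.776° → normalised to [0°, 360°): 220.224°.

220°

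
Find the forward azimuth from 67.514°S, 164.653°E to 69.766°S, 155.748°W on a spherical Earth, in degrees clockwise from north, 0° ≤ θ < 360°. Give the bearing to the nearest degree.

Δλ = -155.748 − 164.653 = -320.401°; wrapped into (−180°, 180°]: 39.599°.
θ = atan2( sin Δλ · cos φ₂ , cos φ₁ · sin φ₂ − sin φ₁ · cos φ₂ · cos Δλ )
  = atan2(0.22045, -0.11263) = 117.062° → normalised to [0°, 360°): 117.062°.

117°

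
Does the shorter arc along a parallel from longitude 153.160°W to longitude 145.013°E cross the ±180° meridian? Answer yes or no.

Naïve |145.013 − -153.160| = 298.173° > 180°, so the shorter arc goes the other way round — across 180°.
Signed shortest Δλ = ((145.013 − -153.160 + 180) mod 360) − 180 = -61.827°.
Going west by 61.827° from -153.160° passes through 180° before reaching +145.013°.

Yes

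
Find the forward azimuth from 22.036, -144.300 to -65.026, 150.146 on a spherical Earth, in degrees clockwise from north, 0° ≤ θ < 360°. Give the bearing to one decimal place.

203.0°

Δλ = 150.146 − -144.300 = 294.446°; wrapped into (−180°, 180°]: -65.554°.
θ = atan2( sin Δλ · cos φ₂ , cos φ₁ · sin φ₂ − sin φ₁ · cos φ₂ · cos Δλ )
  = atan2(-0.38436, -0.90583) = -157.008° → normalised to [0°, 360°): 202.992°.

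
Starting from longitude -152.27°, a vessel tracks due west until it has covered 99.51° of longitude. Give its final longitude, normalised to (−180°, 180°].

Start at -152.27°; shift −99.51° → -251.78°.
-251.78° lies outside (−180°, 180°]; add 360° → +108.22°.

+108.22°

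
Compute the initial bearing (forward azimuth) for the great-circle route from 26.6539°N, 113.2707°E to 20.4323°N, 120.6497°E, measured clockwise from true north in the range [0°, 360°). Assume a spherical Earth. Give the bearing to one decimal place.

Δλ = 120.6497 − 113.2707 = 7.3790°.
θ = atan2( sin Δλ · cos φ₂ , cos φ₁ · sin φ₂ − sin φ₁ · cos φ₂ · cos Δλ )
  = atan2(0.12035, -0.10489) = 131.074° → normalised to [0°, 360°): 131.074°.

131.1°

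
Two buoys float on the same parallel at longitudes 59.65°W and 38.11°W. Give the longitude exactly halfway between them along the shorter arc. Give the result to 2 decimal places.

48.88°W

Signed shortest Δλ from -59.65° to -38.11° is +21.54°.
Midpoint longitude = -59.65° + (+21.54°)/2 = -59.65° + 10.77° = -48.88°.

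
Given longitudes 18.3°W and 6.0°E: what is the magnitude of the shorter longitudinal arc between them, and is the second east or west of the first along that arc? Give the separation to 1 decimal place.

Raw difference: 6.0 − -18.3 = 24.3°.
Normalise into (−180°, 180°]: 24.3° stays 24.3°.
Positive ⇒ the second point lies to the east; separation 24.3°.

24.3° east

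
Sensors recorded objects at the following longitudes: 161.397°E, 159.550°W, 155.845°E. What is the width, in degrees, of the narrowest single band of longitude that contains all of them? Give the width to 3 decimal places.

Sort the longitudes: -159.550°, +155.845°, +161.397°.
Eastward gaps between consecutive values (wrapping around): 315.395°, 5.552°, 39.053°.
Largest gap = 315.395° ⇒ minimal covering band is its complement: 360° − 315.395° = 44.605°.
Band runs from +155.845° eastward to -159.550°, crossing the antimeridian.

44.605°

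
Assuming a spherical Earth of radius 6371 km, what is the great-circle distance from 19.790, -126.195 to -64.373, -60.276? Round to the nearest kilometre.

Δλ = -60.276 − -126.195 = 65.919°.
Δφ = -64.373 − 19.790 = -84.163°.
a = sin²(Δφ/2) + cos φ₁ · cos φ₂ · sin²(Δλ/2) = 0.569607.
c = 2·atan2(√a, √(1−a)) = 1.71046 rad → d = 6371·c ≈ 10897.37 km.

10897 km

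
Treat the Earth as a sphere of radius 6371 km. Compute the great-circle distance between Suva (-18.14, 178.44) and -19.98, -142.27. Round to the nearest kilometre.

Δλ = -142.27 − 178.44 = -320.71°; wrapped into (−180°, 180°]: 39.29°.
Δφ = -19.98 − -18.14 = -1.84°.
a = sin²(Δφ/2) + cos φ₁ · cos φ₂ · sin²(Δλ/2) = 0.101200.
c = 2·atan2(√a, √(1−a)) = 0.64749 rad → d = 6371·c ≈ 4125.17 km.

4125 km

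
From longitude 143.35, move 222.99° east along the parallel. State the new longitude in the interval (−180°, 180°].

+6.34°

Start at +143.35°; shift +222.99° → +366.34°.
+366.34° lies outside (−180°, 180°]; subtract 360° → +6.34°.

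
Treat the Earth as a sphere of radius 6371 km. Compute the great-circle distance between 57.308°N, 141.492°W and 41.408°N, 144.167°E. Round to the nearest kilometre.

Δλ = 144.167 − -141.492 = 285.659°; wrapped into (−180°, 180°]: -74.341°.
Δφ = 41.408 − 57.308 = -15.900°.
a = sin²(Δφ/2) + cos φ₁ · cos φ₂ · sin²(Δλ/2) = 0.167010.
c = 2·atan2(√a, √(1−a)) = 0.84199 rad → d = 6371·c ≈ 5364.31 km.

5364 km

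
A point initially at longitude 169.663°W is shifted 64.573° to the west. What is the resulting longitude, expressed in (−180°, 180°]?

125.764°E

Start at -169.663°; shift −64.573° → -234.236°.
-234.236° lies outside (−180°, 180°]; add 360° → +125.764°.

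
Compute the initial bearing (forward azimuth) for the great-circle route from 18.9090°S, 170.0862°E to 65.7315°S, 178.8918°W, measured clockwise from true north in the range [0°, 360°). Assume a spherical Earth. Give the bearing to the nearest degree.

174°

Δλ = -178.8918 − 170.0862 = -348.9780°; wrapped into (−180°, 180°]: 11.0220°.
θ = atan2( sin Δλ · cos φ₂ , cos φ₁ · sin φ₂ − sin φ₁ · cos φ₂ · cos Δλ )
  = atan2(0.07858, -0.73169) = 173.870° → normalised to [0°, 360°): 173.870°.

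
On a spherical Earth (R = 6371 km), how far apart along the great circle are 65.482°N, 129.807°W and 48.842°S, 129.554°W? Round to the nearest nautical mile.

6864 nmi

Δλ = -129.554 − -129.807 = 0.253°.
Δφ = -48.842 − 65.482 = -114.324°.
a = sin²(Δφ/2) + cos φ₁ · cos φ₂ · sin²(Δλ/2) = 0.705949.
c = 2·atan2(√a, √(1−a)) = 1.99533 rad → d = 6371·c ≈ 12712.27 km ≈ 6864.08 nmi.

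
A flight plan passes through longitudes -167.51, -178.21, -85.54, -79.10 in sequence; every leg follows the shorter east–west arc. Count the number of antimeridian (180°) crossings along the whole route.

Leg 1: -167.51° → -178.21°, shortest Δλ = -10.7° (west) — does not cross 180°.
Leg 2: -178.21° → -85.54°, shortest Δλ = 92.67° (east) — does not cross 180°.
Leg 3: -85.54° → -79.10°, shortest Δλ = 6.44° (east) — does not cross 180°.
Total crossings: 0.

0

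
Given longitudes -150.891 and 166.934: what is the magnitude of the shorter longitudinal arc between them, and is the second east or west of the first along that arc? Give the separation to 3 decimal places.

Raw difference: 166.934 − -150.891 = 317.825°.
Normalise into (−180°, 180°]: 317.825° − 360° = -42.175°.
Negative ⇒ the second point lies to the west; separation 42.175°.

42.175° west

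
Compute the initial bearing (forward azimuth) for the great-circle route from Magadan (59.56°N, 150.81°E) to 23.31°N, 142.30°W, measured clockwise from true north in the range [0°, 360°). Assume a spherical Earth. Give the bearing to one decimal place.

Δλ = -142.30 − 150.81 = -293.11°; wrapped into (−180°, 180°]: 66.89°.
θ = atan2( sin Δλ · cos φ₂ , cos φ₁ · sin φ₂ − sin φ₁ · cos φ₂ · cos Δλ )
  = atan2(0.84468, -0.11030) = 97.439° → normalised to [0°, 360°): 97.439°.

97.4°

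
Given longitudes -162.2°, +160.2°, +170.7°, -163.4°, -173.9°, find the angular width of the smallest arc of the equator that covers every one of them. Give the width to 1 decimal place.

Sort the longitudes: -173.9°, -163.4°, -162.2°, +160.2°, +170.7°.
Eastward gaps between consecutive values (wrapping around): 10.5°, 1.2°, 322.4°, 10.5°, 15.4°.
Largest gap = 322.4° ⇒ minimal covering band is its complement: 360° − 322.4° = 37.6°.
Band runs from +160.2° eastward to -162.2°, crossing the antimeridian.

37.6°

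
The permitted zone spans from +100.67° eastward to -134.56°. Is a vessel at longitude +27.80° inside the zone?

Band width going east from +100.67° to -134.56°: ((-134.56 − 100.67) mod 360) = 124.77°.
Offset of +27.80° east of the west edge: ((27.80 − 100.67) mod 360) = 287.13°.
287.13° > 124.77° ⇒ outside.

No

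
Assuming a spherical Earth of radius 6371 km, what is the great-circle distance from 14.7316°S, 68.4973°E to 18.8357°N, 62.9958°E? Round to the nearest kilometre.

3781 km

Δλ = 62.9958 − 68.4973 = -5.5015°.
Δφ = 18.8357 − -14.7316 = 33.5673°.
a = sin²(Δφ/2) + cos φ₁ · cos φ₂ · sin²(Δλ/2) = 0.085490.
c = 2·atan2(√a, √(1−a)) = 0.59344 rad → d = 6371·c ≈ 3780.82 km.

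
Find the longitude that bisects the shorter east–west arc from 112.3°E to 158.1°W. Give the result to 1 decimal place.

157.1°E

Signed shortest Δλ from +112.3° to -158.1° is +89.6°.
Midpoint longitude = +112.3° + (+89.6°)/2 = +112.3° + 44.8° = +157.1°.
(The naïve average (+112.3 + -158.1)/2 = -22.9° is on the wrong side of the globe.)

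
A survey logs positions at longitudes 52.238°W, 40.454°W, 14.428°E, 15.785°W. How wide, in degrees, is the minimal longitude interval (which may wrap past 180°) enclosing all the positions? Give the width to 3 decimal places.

Sort the longitudes: -52.238°, -40.454°, -15.785°, +14.428°.
Eastward gaps between consecutive values (wrapping around): 11.784°, 24.669°, 30.213°, 293.334°.
Largest gap = 293.334° ⇒ minimal covering band is its complement: 360° − 293.334° = 66.666°.
Band runs from -52.238° eastward to +14.428°.

66.666°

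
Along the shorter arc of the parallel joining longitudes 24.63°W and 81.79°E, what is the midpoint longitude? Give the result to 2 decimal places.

Signed shortest Δλ from -24.63° to +81.79° is +106.42°.
Midpoint longitude = -24.63° + (+106.42°)/2 = -24.63° + 53.21° = +28.58°.

28.58°E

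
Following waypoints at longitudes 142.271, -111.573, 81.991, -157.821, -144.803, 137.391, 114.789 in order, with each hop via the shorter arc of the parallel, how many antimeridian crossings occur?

Leg 1: +142.271° → -111.573°, shortest Δλ = 106.156° (east) — crosses 180°.
Leg 2: -111.573° → +81.991°, shortest Δλ = -166.436° (west) — crosses 180°.
Leg 3: +81.991° → -157.821°, shortest Δλ = 120.188° (east) — crosses 180°.
Leg 4: -157.821° → -144.803°, shortest Δλ = 13.018° (east) — does not cross 180°.
Leg 5: -144.803° → +137.391°, shortest Δλ = -77.806° (west) — crosses 180°.
Leg 6: +137.391° → +114.789°, shortest Δλ = -22.602° (west) — does not cross 180°.
Total crossings: 4.

4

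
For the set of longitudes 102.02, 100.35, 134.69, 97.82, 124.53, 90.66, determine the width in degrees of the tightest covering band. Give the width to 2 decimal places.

44.03°

Sort the longitudes: +90.66°, +97.82°, +100.35°, +102.02°, +124.53°, +134.69°.
Eastward gaps between consecutive values (wrapping around): 7.16°, 2.53°, 1.67°, 22.51°, 10.16°, 315.97°.
Largest gap = 315.97° ⇒ minimal covering band is its complement: 360° − 315.97° = 44.03°.
Band runs from +90.66° eastward to +134.69°.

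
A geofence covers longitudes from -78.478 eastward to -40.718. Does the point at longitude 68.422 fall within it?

Band width going east from -78.478° to -40.718°: ((-40.718 − -78.478) mod 360) = 37.760°.
Offset of +68.422° east of the west edge: ((68.422 − -78.478) mod 360) = 146.900°.
146.900° > 37.760° ⇒ outside.

No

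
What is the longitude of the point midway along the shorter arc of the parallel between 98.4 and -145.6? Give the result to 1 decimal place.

+156.4°

Signed shortest Δλ from +98.4° to -145.6° is +116.0°.
Midpoint longitude = +98.4° + (+116.0°)/2 = +98.4° + 58.0° = +156.4°.
(The naïve average (+98.4 + -145.6)/2 = -23.6° is on the wrong side of the globe.)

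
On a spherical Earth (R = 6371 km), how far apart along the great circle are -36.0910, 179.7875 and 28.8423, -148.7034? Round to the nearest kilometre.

7937 km

Δλ = -148.7034 − 179.7875 = -328.4909°; wrapped into (−180°, 180°]: 31.5091°.
Δφ = 28.8423 − -36.0910 = 64.9333°.
a = sin²(Δφ/2) + cos φ₁ · cos φ₂ · sin²(Δλ/2) = 0.340346.
c = 2·atan2(√a, √(1−a)) = 1.24580 rad → d = 6371·c ≈ 7936.98 km.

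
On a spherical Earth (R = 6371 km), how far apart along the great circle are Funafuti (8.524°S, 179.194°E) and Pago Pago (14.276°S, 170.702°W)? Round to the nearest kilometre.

1273 km

Δλ = -170.702 − 179.194 = -349.896°; wrapped into (−180°, 180°]: 10.104°.
Δφ = -14.276 − -8.524 = -5.752°.
a = sin²(Δφ/2) + cos φ₁ · cos φ₂ · sin²(Δλ/2) = 0.009950.
c = 2·atan2(√a, √(1−a)) = 0.19983 rad → d = 6371·c ≈ 1273.10 km.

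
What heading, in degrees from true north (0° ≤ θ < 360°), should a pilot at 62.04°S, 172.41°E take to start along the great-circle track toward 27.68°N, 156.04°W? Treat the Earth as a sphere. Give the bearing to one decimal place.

27.7°

Δλ = -156.04 − 172.41 = -328.45°; wrapped into (−180°, 180°]: 31.55°.
θ = atan2( sin Δλ · cos φ₂ , cos φ₁ · sin φ₂ − sin φ₁ · cos φ₂ · cos Δλ )
  = atan2(0.46336, 0.88437) = 27.652° → normalised to [0°, 360°): 27.652°.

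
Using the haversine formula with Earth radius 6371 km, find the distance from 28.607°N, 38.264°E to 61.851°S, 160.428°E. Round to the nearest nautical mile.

Δλ = 160.428 − 38.264 = 122.164°.
Δφ = -61.851 − 28.607 = -90.458°.
a = sin²(Δφ/2) + cos φ₁ · cos φ₂ · sin²(Δλ/2) = 0.821326.
c = 2·atan2(√a, √(1−a)) = 2.26875 rad → d = 6371·c ≈ 14454.22 km ≈ 7804.65 nmi.

7805 nmi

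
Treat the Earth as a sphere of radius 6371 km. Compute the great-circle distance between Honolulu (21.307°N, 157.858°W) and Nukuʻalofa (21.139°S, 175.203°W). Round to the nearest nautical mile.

2744 nmi

Δλ = -175.203 − -157.858 = -17.345°.
Δφ = -21.139 − 21.307 = -42.446°.
a = sin²(Δφ/2) + cos φ₁ · cos φ₂ · sin²(Δλ/2) = 0.150800.
c = 2·atan2(√a, √(1−a)) = 0.79764 rad → d = 6371·c ≈ 5081.75 km ≈ 2743.92 nmi.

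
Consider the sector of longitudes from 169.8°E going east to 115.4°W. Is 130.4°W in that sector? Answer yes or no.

Band width going east from +169.8° to -115.4°: ((-115.4 − 169.8) mod 360) = 74.8°.
Offset of -130.4° east of the west edge: ((-130.4 − 169.8) mod 360) = 59.8°.
59.8° ≤ 74.8° ⇒ inside.

Yes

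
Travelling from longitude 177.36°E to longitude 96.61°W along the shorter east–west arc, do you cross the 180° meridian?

Yes

Naïve |-96.61 − 177.36| = 273.97° > 180°, so the shorter arc goes the other way round — across 180°.
Signed shortest Δλ = ((-96.61 − 177.36 + 180) mod 360) − 180 = 86.03°.
Going east by 86.03° from +177.36° passes through 180° before reaching -96.61°.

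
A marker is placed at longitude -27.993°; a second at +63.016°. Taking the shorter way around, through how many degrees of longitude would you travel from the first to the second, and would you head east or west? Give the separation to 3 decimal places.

91.009° east

Raw difference: 63.016 − -27.993 = 91.009°.
Normalise into (−180°, 180°]: 91.009° stays 91.009°.
Positive ⇒ the second point lies to the east; separation 91.009°.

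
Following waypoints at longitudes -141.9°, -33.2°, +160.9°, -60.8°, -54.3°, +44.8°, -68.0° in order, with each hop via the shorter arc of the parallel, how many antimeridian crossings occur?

Leg 1: -141.9° → -33.2°, shortest Δλ = 108.7° (east) — does not cross 180°.
Leg 2: -33.2° → +160.9°, shortest Δλ = -165.9° (west) — crosses 180°.
Leg 3: +160.9° → -60.8°, shortest Δλ = 138.3° (east) — crosses 180°.
Leg 4: -60.8° → -54.3°, shortest Δλ = 6.5° (east) — does not cross 180°.
Leg 5: -54.3° → +44.8°, shortest Δλ = 99.1° (east) — does not cross 180°.
Leg 6: +44.8° → -68.0°, shortest Δλ = -112.8° (west) — does not cross 180°.
Total crossings: 2.

2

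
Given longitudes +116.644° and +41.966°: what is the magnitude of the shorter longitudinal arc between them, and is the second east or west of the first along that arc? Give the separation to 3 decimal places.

Raw difference: 41.966 − 116.644 = -74.678°.
Normalise into (−180°, 180°]: -74.678° stays -74.678°.
Negative ⇒ the second point lies to the west; separation 74.678°.

74.678° west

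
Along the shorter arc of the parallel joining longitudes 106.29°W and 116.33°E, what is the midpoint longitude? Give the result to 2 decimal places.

Signed shortest Δλ from -106.29° to +116.33° is -137.38°.
Midpoint longitude = -106.29° + (-137.38°)/2 = -106.29° − 68.69° = -174.98°.
(The naïve average (-106.29 + +116.33)/2 = 5.02° is on the wrong side of the globe.)

174.98°W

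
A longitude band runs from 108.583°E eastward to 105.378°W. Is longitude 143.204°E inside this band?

Yes

Band width going east from +108.583° to -105.378°: ((-105.378 − 108.583) mod 360) = 146.039°.
Offset of +143.204° east of the west edge: ((143.204 − 108.583) mod 360) = 34.621°.
34.621° ≤ 146.039° ⇒ inside.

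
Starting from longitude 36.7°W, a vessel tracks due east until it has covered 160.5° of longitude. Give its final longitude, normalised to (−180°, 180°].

Start at -36.7°; shift +160.5° → +123.8°.
+123.8° already lies in (−180°, 180°].

123.8°E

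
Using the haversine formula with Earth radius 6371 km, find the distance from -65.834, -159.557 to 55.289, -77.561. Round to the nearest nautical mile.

8157 nmi

Δλ = -77.561 − -159.557 = 81.996°.
Δφ = 55.289 − -65.834 = 121.123°.
a = sin²(Δφ/2) + cos φ₁ · cos φ₂ · sin²(Δλ/2) = 0.858767.
c = 2·atan2(√a, √(1−a)) = 2.37105 rad → d = 6371·c ≈ 15105.97 km ≈ 8156.57 nmi.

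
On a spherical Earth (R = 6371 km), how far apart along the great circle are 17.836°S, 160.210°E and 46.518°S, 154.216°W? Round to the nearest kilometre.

Δλ = -154.216 − 160.210 = -314.426°; wrapped into (−180°, 180°]: 45.574°.
Δφ = -46.518 − -17.836 = -28.682°.
a = sin²(Δφ/2) + cos φ₁ · cos φ₂ · sin²(Δλ/2) = 0.159614.
c = 2·atan2(√a, √(1−a)) = 0.82198 rad → d = 6371·c ≈ 5236.83 km.

5237 km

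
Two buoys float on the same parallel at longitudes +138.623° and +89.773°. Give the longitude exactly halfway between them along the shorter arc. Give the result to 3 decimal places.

Signed shortest Δλ from +138.623° to +89.773° is -48.850°.
Midpoint longitude = +138.623° + (-48.850°)/2 = +138.623° − 24.425° = +114.198°.

+114.198°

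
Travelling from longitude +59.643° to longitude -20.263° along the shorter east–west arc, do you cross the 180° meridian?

Signed shortest Δλ = ((-20.263 − 59.643 + 180) mod 360) − 180 = -79.906°.
Going west by 79.906° from +59.643° reaches -20.263° without touching 180°.

No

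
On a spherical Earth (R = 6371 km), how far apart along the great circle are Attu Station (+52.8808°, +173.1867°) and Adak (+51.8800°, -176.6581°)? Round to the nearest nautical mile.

Δλ = -176.6581 − 173.1867 = -349.8448°; wrapped into (−180°, 180°]: 10.1552°.
Δφ = 51.8800 − 52.8808 = -1.0008°.
a = sin²(Δφ/2) + cos φ₁ · cos φ₂ · sin²(Δλ/2) = 0.002994.
c = 2·atan2(√a, √(1−a)) = 0.10950 rad → d = 6371·c ≈ 697.60 km ≈ 376.67 nmi.

377 nmi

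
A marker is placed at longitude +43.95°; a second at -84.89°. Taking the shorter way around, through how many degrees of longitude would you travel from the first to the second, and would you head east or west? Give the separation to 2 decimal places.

128.84° west

Raw difference: -84.89 − 43.95 = -128.84°.
Normalise into (−180°, 180°]: -128.84° stays -128.84°.
Negative ⇒ the second point lies to the west; separation 128.84°.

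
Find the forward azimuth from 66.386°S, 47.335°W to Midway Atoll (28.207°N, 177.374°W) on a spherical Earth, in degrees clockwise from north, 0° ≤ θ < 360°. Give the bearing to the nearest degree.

244°

Δλ = -177.374 − -47.335 = -130.039°.
θ = atan2( sin Δλ · cos φ₂ , cos φ₁ · sin φ₂ − sin φ₁ · cos φ₂ · cos Δλ )
  = atan2(-0.67469, -0.33011) = -116.071° → normalised to [0°, 360°): 243.929°.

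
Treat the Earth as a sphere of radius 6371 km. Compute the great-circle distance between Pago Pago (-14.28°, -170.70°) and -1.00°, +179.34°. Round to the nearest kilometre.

1838 km

Δλ = 179.34 − -170.70 = 350.04°; wrapped into (−180°, 180°]: -9.96°.
Δφ = -1.00 − -14.28 = 13.28°.
a = sin²(Δφ/2) + cos φ₁ · cos φ₂ · sin²(Δλ/2) = 0.020672.
c = 2·atan2(√a, √(1−a)) = 0.28856 rad → d = 6371·c ≈ 1838.39 km.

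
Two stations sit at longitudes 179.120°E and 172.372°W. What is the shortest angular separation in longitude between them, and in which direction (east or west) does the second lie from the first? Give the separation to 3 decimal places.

8.508° east

Raw difference: -172.372 − 179.120 = -351.492°.
Normalise into (−180°, 180°]: -351.492° + 360° = 8.508°.
Positive ⇒ the second point lies to the east; separation 8.508°.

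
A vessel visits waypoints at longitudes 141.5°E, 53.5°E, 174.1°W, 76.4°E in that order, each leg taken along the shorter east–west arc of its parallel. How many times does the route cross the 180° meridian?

Leg 1: +141.5° → +53.5°, shortest Δλ = -88.0° (west) — does not cross 180°.
Leg 2: +53.5° → -174.1°, shortest Δλ = 132.4° (east) — crosses 180°.
Leg 3: -174.1° → +76.4°, shortest Δλ = -109.5° (west) — crosses 180°.
Total crossings: 2.

2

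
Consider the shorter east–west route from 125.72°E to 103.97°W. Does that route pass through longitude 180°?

Naïve |-103.97 − 125.72| = 229.69° > 180°, so the shorter arc goes the other way round — across 180°.
Signed shortest Δλ = ((-103.97 − 125.72 + 180) mod 360) − 180 = 130.31°.
Going east by 130.31° from +125.72° passes through 180° before reaching -103.97°.

Yes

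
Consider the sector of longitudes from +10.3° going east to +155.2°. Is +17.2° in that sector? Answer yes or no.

Band width going east from +10.3° to +155.2°: ((155.2 − 10.3) mod 360) = 144.9°.
Offset of +17.2° east of the west edge: ((17.2 − 10.3) mod 360) = 6.9°.
6.9° ≤ 144.9° ⇒ inside.

Yes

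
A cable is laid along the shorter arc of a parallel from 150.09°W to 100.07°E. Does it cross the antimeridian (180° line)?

Naïve |100.07 − -150.09| = 250.16° > 180°, so the shorter arc goes the other way round — across 180°.
Signed shortest Δλ = ((100.07 − -150.09 + 180) mod 360) − 180 = -109.84°.
Going west by 109.84° from -150.09° passes through 180° before reaching +100.07°.

Yes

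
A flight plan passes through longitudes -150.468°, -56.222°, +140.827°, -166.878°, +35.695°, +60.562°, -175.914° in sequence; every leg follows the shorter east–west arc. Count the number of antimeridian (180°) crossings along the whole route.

Leg 1: -150.468° → -56.222°, shortest Δλ = 94.246° (east) — does not cross 180°.
Leg 2: -56.222° → +140.827°, shortest Δλ = -162.951° (west) — crosses 180°.
Leg 3: +140.827° → -166.878°, shortest Δλ = 52.295° (east) — crosses 180°.
Leg 4: -166.878° → +35.695°, shortest Δλ = -157.427° (west) — crosses 180°.
Leg 5: +35.695° → +60.562°, shortest Δλ = 24.867° (east) — does not cross 180°.
Leg 6: +60.562° → -175.914°, shortest Δλ = 123.524° (east) — crosses 180°.
Total crossings: 4.

4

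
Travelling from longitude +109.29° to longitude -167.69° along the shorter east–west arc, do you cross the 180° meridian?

Yes

Naïve |-167.69 − 109.29| = 276.98° > 180°, so the shorter arc goes the other way round — across 180°.
Signed shortest Δλ = ((-167.69 − 109.29 + 180) mod 360) − 180 = 83.02°.
Going east by 83.02° from +109.29° passes through 180° before reaching -167.69°.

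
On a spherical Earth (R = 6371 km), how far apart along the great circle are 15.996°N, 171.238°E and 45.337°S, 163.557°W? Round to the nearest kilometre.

Δλ = -163.557 − 171.238 = -334.795°; wrapped into (−180°, 180°]: 25.205°.
Δφ = -45.337 − 15.996 = -61.333°.
a = sin²(Δφ/2) + cos φ₁ · cos φ₂ · sin²(Δλ/2) = 0.292309.
c = 2·atan2(√a, √(1−a)) = 1.14243 rad → d = 6371·c ≈ 7278.44 km.

7278 km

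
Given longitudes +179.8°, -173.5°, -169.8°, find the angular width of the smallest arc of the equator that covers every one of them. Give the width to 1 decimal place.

10.4°

Sort the longitudes: -173.5°, -169.8°, +179.8°.
Eastward gaps between consecutive values (wrapping around): 3.7°, 349.6°, 6.7°.
Largest gap = 349.6° ⇒ minimal covering band is its complement: 360° − 349.6° = 10.4°.
Band runs from +179.8° eastward to -169.8°, crossing the antimeridian.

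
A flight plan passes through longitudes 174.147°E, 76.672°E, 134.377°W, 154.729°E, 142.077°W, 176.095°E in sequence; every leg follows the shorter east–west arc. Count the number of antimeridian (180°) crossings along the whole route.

Leg 1: +174.147° → +76.672°, shortest Δλ = -97.475° (west) — does not cross 180°.
Leg 2: +76.672° → -134.377°, shortest Δλ = 148.951° (east) — crosses 180°.
Leg 3: -134.377° → +154.729°, shortest Δλ = -70.894° (west) — crosses 180°.
Leg 4: +154.729° → -142.077°, shortest Δλ = 63.194° (east) — crosses 180°.
Leg 5: -142.077° → +176.095°, shortest Δλ = -41.828° (west) — crosses 180°.
Total crossings: 4.

4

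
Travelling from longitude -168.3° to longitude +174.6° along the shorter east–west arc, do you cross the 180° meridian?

Naïve |174.6 − -168.3| = 342.9° > 180°, so the shorter arc goes the other way round — across 180°.
Signed shortest Δλ = ((174.6 − -168.3 + 180) mod 360) − 180 = -17.1°.
Going west by 17.1° from -168.3° passes through 180° before reaching +174.6°.

Yes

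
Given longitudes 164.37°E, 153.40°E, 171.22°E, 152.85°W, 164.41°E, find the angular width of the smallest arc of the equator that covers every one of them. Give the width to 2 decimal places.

Sort the longitudes: -152.85°, +153.40°, +164.37°, +164.41°, +171.22°.
Eastward gaps between consecutive values (wrapping around): 306.25°, 10.97°, 0.04°, 6.81°, 35.93°.
Largest gap = 306.25° ⇒ minimal covering band is its complement: 360° − 306.25° = 53.75°.
Band runs from +153.40° eastward to -152.85°, crossing the antimeridian.

53.75°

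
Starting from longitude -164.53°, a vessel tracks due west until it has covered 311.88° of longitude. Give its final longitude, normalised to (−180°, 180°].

Start at -164.53°; shift −311.88° → -476.41°.
-476.41° lies outside (−180°, 180°]; add 360° → -116.41°.

-116.41°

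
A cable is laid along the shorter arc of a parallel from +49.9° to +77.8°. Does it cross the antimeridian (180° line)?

No

Signed shortest Δλ = ((77.8 − 49.9 + 180) mod 360) − 180 = 27.9°.
Going east by 27.9° from +49.9° reaches +77.8° without touching 180°.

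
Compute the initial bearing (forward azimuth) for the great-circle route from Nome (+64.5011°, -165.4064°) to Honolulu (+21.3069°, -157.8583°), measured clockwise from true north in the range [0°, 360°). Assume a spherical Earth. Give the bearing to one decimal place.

Δλ = -157.8583 − -165.4064 = 7.5481°.
θ = atan2( sin Δλ · cos φ₂ , cos φ₁ · sin φ₂ − sin φ₁ · cos φ₂ · cos Δλ )
  = atan2(0.12238, -0.67719) = 169.756° → normalised to [0°, 360°): 169.756°.

169.8°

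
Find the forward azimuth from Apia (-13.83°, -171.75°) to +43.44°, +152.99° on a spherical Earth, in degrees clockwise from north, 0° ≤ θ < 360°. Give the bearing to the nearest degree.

Δλ = 152.99 − -171.75 = 324.74°; wrapped into (−180°, 180°]: -35.26°.
θ = atan2( sin Δλ · cos φ₂ , cos φ₁ · sin φ₂ − sin φ₁ · cos φ₂ · cos Δλ )
  = atan2(-0.41917, 0.80939) = -27.379° → normalised to [0°, 360°): 332.621°.

333°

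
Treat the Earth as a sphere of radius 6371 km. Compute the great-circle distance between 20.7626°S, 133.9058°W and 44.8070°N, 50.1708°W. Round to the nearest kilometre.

Δλ = -50.1708 − -133.9058 = 83.7350°.
Δφ = 44.8070 − -20.7626 = 65.5696°.
a = sin²(Δφ/2) + cos φ₁ · cos φ₂ · sin²(Δλ/2) = 0.588713.
c = 2·atan2(√a, √(1−a)) = 1.74917 rad → d = 6371·c ≈ 11143.94 km.

11144 km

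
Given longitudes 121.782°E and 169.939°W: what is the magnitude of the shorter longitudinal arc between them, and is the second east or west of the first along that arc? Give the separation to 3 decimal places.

Raw difference: -169.939 − 121.782 = -291.721°.
Normalise into (−180°, 180°]: -291.721° + 360° = 68.279°.
Positive ⇒ the second point lies to the east; separation 68.279°.

68.279° east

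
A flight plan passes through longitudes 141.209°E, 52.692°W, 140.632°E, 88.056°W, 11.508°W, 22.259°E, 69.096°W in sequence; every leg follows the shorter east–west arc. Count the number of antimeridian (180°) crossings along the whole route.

3

Leg 1: +141.209° → -52.692°, shortest Δλ = 166.099° (east) — crosses 180°.
Leg 2: -52.692° → +140.632°, shortest Δλ = -166.676° (west) — crosses 180°.
Leg 3: +140.632° → -88.056°, shortest Δλ = 131.312° (east) — crosses 180°.
Leg 4: -88.056° → -11.508°, shortest Δλ = 76.548° (east) — does not cross 180°.
Leg 5: -11.508° → +22.259°, shortest Δλ = 33.767° (east) — does not cross 180°.
Leg 6: +22.259° → -69.096°, shortest Δλ = -91.355° (west) — does not cross 180°.
Total crossings: 3.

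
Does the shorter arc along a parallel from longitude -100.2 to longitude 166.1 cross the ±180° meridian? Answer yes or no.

Naïve |166.1 − -100.2| = 266.3° > 180°, so the shorter arc goes the other way round — across 180°.
Signed shortest Δλ = ((166.1 − -100.2 + 180) mod 360) − 180 = -93.7°.
Going west by 93.7° from -100.2° passes through 180° before reaching +166.1°.

Yes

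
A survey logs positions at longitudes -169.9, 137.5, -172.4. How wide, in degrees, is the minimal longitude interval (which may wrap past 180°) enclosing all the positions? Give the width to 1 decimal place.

Sort the longitudes: -172.4°, -169.9°, +137.5°.
Eastward gaps between consecutive values (wrapping around): 2.5°, 307.4°, 50.1°.
Largest gap = 307.4° ⇒ minimal covering band is its complement: 360° − 307.4° = 52.6°.
Band runs from +137.5° eastward to -169.9°, crossing the antimeridian.

52.6°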